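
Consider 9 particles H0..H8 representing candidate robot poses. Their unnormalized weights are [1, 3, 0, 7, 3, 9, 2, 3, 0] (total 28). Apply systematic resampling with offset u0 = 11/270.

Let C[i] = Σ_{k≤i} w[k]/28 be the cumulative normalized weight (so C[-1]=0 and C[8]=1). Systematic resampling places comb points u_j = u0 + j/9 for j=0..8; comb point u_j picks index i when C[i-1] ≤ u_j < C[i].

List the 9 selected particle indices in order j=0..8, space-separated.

1 3 3 3 4 5 5 5 7

C = [1/28, 1/7, 1/7, 11/28, 1/2, 23/28, 25/28, 1, 1]
j=0: u_0=11/270 ∈ [1/28, 1/7) → index 1
j=1: u_1=41/270 ∈ [1/7, 11/28) → index 3
j=2: u_2=71/270 ∈ [1/7, 11/28) → index 3
j=3: u_3=101/270 ∈ [1/7, 11/28) → index 3
j=4: u_4=131/270 ∈ [11/28, 1/2) → index 4
j=5: u_5=161/270 ∈ [1/2, 23/28) → index 5
j=6: u_6=191/270 ∈ [1/2, 23/28) → index 5
j=7: u_7=221/270 ∈ [1/2, 23/28) → index 5
j=8: u_8=251/270 ∈ [25/28, 1) → index 7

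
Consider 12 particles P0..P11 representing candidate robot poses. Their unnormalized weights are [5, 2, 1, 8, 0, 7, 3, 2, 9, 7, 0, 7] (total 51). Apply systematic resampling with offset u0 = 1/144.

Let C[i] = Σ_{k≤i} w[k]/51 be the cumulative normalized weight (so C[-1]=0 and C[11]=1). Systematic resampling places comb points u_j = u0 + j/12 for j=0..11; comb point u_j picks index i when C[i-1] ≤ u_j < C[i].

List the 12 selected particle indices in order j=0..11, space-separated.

C = [5/51, 7/51, 8/51, 16/51, 16/51, 23/51, 26/51, 28/51, 37/51, 44/51, 44/51, 1]
j=0: u_0=1/144 ∈ [0, 5/51) → index 0
j=1: u_1=13/144 ∈ [0, 5/51) → index 0
j=2: u_2=25/144 ∈ [8/51, 16/51) → index 3
j=3: u_3=37/144 ∈ [8/51, 16/51) → index 3
j=4: u_4=49/144 ∈ [16/51, 23/51) → index 5
j=5: u_5=61/144 ∈ [16/51, 23/51) → index 5
j=6: u_6=73/144 ∈ [23/51, 26/51) → index 6
j=7: u_7=85/144 ∈ [28/51, 37/51) → index 8
j=8: u_8=97/144 ∈ [28/51, 37/51) → index 8
j=9: u_9=109/144 ∈ [37/51, 44/51) → index 9
j=10: u_10=121/144 ∈ [37/51, 44/51) → index 9
j=11: u_11=133/144 ∈ [44/51, 1) → index 11

0 0 3 3 5 5 6 8 8 9 9 11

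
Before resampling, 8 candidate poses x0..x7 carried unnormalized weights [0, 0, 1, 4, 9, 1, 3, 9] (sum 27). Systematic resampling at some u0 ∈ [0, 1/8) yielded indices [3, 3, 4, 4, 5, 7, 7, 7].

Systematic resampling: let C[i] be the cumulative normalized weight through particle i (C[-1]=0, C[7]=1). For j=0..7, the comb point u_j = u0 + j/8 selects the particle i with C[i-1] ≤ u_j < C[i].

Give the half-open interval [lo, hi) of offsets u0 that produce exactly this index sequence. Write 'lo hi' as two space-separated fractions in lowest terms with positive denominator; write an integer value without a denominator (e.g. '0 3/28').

C = [0, 0, 1/27, 5/27, 14/27, 5/9, 2/3, 1]
j=0 picked index 3: u0 ∈ [1/27, 5/27)
j=1 picked index 3: u0 ∈ [-19/216, 13/216)
j=2 picked index 4: u0 ∈ [-7/108, 29/108)
j=3 picked index 4: u0 ∈ [-41/216, 31/216)
j=4 picked index 5: u0 ∈ [1/54, 1/18)
j=5 picked index 7: u0 ∈ [1/24, 3/8)
j=6 picked index 7: u0 ∈ [-1/12, 1/4)
j=7 picked index 7: u0 ∈ [-5/24, 1/8)
intersection: [1/24, 1/18)

1/24 1/18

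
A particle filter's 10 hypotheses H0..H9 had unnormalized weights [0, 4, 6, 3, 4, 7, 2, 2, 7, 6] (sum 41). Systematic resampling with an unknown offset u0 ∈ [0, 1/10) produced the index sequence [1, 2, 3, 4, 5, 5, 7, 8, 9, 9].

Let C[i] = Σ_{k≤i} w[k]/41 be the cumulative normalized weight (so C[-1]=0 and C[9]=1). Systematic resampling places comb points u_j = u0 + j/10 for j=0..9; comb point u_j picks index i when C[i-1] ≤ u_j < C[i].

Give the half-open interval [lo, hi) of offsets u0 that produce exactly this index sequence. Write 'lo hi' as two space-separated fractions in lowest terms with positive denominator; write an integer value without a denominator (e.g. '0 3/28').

C = [0, 4/41, 10/41, 13/41, 17/41, 24/41, 26/41, 28/41, 35/41, 1]
j=0 picked index 1: u0 ∈ [0, 4/41)
j=1 picked index 2: u0 ∈ [-1/410, 59/410)
j=2 picked index 3: u0 ∈ [9/205, 24/205)
j=3 picked index 4: u0 ∈ [7/410, 47/410)
j=4 picked index 5: u0 ∈ [3/205, 38/205)
j=5 picked index 5: u0 ∈ [-7/82, 7/82)
j=6 picked index 7: u0 ∈ [7/205, 17/205)
j=7 picked index 8: u0 ∈ [-7/410, 63/410)
j=8 picked index 9: u0 ∈ [11/205, 1/5)
j=9 picked index 9: u0 ∈ [-19/410, 1/10)
intersection: [11/205, 17/205)

11/205 17/205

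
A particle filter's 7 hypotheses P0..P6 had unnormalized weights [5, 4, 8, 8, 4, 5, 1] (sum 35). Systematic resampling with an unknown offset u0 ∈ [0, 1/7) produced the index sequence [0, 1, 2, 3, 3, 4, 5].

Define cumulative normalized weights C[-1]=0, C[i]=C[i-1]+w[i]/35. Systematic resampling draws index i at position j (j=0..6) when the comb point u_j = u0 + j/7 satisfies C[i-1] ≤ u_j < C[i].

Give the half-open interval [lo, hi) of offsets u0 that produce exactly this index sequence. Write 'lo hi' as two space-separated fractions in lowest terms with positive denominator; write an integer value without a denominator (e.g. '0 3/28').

C = [1/7, 9/35, 17/35, 5/7, 29/35, 34/35, 1]
j=0 picked index 0: u0 ∈ [0, 1/7)
j=1 picked index 1: u0 ∈ [0, 4/35)
j=2 picked index 2: u0 ∈ [-1/35, 1/5)
j=3 picked index 3: u0 ∈ [2/35, 2/7)
j=4 picked index 3: u0 ∈ [-3/35, 1/7)
j=5 picked index 4: u0 ∈ [0, 4/35)
j=6 picked index 5: u0 ∈ [-1/35, 4/35)
intersection: [2/35, 4/35)

2/35 4/35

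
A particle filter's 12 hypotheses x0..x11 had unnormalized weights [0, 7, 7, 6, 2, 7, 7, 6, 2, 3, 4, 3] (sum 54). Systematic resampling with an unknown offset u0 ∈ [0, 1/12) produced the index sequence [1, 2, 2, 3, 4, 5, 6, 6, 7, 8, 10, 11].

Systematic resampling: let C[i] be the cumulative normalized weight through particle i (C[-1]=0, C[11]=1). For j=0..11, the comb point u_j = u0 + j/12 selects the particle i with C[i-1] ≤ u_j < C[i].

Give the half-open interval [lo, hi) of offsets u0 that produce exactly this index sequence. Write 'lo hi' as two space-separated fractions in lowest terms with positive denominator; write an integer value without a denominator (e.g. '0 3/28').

5/108 7/108

C = [0, 7/54, 7/27, 10/27, 11/27, 29/54, 2/3, 7/9, 22/27, 47/54, 17/18, 1]
j=0 picked index 1: u0 ∈ [0, 7/54)
j=1 picked index 2: u0 ∈ [5/108, 19/108)
j=2 picked index 2: u0 ∈ [-1/27, 5/54)
j=3 picked index 3: u0 ∈ [1/108, 13/108)
j=4 picked index 4: u0 ∈ [1/27, 2/27)
j=5 picked index 5: u0 ∈ [-1/108, 13/108)
j=6 picked index 6: u0 ∈ [1/27, 1/6)
j=7 picked index 6: u0 ∈ [-5/108, 1/12)
j=8 picked index 7: u0 ∈ [0, 1/9)
j=9 picked index 8: u0 ∈ [1/36, 7/108)
j=10 picked index 10: u0 ∈ [1/27, 1/9)
j=11 picked index 11: u0 ∈ [1/36, 1/12)
intersection: [5/108, 7/108)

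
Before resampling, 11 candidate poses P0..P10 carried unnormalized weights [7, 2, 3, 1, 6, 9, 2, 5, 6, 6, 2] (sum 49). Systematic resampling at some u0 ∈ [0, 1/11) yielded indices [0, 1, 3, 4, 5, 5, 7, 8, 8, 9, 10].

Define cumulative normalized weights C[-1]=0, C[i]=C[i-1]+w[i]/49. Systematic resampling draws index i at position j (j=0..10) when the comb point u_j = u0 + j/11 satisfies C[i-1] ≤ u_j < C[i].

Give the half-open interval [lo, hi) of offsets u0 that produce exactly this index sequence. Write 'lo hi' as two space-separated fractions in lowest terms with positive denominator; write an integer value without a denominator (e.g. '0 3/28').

6/77 45/539

C = [1/7, 9/49, 12/49, 13/49, 19/49, 4/7, 30/49, 5/7, 41/49, 47/49, 1]
j=0 picked index 0: u0 ∈ [0, 1/7)
j=1 picked index 1: u0 ∈ [4/77, 50/539)
j=2 picked index 3: u0 ∈ [34/539, 45/539)
j=3 picked index 4: u0 ∈ [-4/539, 62/539)
j=4 picked index 5: u0 ∈ [13/539, 16/77)
j=5 picked index 5: u0 ∈ [-36/539, 9/77)
j=6 picked index 7: u0 ∈ [36/539, 13/77)
j=7 picked index 8: u0 ∈ [6/77, 108/539)
j=8 picked index 8: u0 ∈ [-1/77, 59/539)
j=9 picked index 9: u0 ∈ [10/539, 76/539)
j=10 picked index 10: u0 ∈ [27/539, 1/11)
intersection: [6/77, 45/539)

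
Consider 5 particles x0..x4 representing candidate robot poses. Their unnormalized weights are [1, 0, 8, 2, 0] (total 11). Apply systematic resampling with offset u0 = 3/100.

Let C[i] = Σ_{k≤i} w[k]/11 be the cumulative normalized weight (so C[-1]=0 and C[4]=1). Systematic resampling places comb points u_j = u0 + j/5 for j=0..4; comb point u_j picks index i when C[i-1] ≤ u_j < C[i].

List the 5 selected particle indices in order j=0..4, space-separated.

0 2 2 2 3

C = [1/11, 1/11, 9/11, 1, 1]
j=0: u_0=3/100 ∈ [0, 1/11) → index 0
j=1: u_1=23/100 ∈ [1/11, 9/11) → index 2
j=2: u_2=43/100 ∈ [1/11, 9/11) → index 2
j=3: u_3=63/100 ∈ [1/11, 9/11) → index 2
j=4: u_4=83/100 ∈ [9/11, 1) → index 3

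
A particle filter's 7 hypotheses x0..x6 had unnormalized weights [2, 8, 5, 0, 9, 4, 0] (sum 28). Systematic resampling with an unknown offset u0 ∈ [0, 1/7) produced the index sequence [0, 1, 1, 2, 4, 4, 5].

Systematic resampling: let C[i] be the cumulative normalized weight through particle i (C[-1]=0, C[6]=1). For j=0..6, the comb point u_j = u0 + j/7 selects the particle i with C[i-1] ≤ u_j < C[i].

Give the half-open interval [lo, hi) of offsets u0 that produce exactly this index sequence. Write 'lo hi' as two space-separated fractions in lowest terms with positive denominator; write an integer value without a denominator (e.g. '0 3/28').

C = [1/14, 5/14, 15/28, 15/28, 6/7, 1, 1]
j=0 picked index 0: u0 ∈ [0, 1/14)
j=1 picked index 1: u0 ∈ [-1/14, 3/14)
j=2 picked index 1: u0 ∈ [-3/14, 1/14)
j=3 picked index 2: u0 ∈ [-1/14, 3/28)
j=4 picked index 4: u0 ∈ [-1/28, 2/7)
j=5 picked index 4: u0 ∈ [-5/28, 1/7)
j=6 picked index 5: u0 ∈ [0, 1/7)
intersection: [0, 1/14)

0 1/14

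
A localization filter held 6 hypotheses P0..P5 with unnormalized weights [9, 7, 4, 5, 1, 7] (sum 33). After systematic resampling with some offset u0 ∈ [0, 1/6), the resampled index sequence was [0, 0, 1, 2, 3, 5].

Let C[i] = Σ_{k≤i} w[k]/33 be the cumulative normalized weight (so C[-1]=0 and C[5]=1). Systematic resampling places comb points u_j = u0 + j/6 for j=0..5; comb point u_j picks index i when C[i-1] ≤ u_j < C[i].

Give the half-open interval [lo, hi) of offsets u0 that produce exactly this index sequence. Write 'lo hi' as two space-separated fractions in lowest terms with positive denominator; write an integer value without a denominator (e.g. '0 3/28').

0 1/11

C = [3/11, 16/33, 20/33, 25/33, 26/33, 1]
j=0 picked index 0: u0 ∈ [0, 3/11)
j=1 picked index 0: u0 ∈ [-1/6, 7/66)
j=2 picked index 1: u0 ∈ [-2/33, 5/33)
j=3 picked index 2: u0 ∈ [-1/66, 7/66)
j=4 picked index 3: u0 ∈ [-2/33, 1/11)
j=5 picked index 5: u0 ∈ [-1/22, 1/6)
intersection: [0, 1/11)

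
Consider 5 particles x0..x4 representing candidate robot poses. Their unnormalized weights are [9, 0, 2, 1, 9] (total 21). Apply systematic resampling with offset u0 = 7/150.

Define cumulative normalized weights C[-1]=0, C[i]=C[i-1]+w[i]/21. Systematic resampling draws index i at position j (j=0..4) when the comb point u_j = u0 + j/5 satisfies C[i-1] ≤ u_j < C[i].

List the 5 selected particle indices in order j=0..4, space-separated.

C = [3/7, 3/7, 11/21, 4/7, 1]
j=0: u_0=7/150 ∈ [0, 3/7) → index 0
j=1: u_1=37/150 ∈ [0, 3/7) → index 0
j=2: u_2=67/150 ∈ [3/7, 11/21) → index 2
j=3: u_3=97/150 ∈ [4/7, 1) → index 4
j=4: u_4=127/150 ∈ [4/7, 1) → index 4

0 0 2 4 4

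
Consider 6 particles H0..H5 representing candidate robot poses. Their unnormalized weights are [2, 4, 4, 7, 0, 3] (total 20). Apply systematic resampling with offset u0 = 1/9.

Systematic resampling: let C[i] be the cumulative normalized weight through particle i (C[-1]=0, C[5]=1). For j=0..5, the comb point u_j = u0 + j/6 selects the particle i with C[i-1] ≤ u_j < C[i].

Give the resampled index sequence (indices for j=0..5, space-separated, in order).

C = [1/10, 3/10, 1/2, 17/20, 17/20, 1]
j=0: u_0=1/9 ∈ [1/10, 3/10) → index 1
j=1: u_1=5/18 ∈ [1/10, 3/10) → index 1
j=2: u_2=4/9 ∈ [3/10, 1/2) → index 2
j=3: u_3=11/18 ∈ [1/2, 17/20) → index 3
j=4: u_4=7/9 ∈ [1/2, 17/20) → index 3
j=5: u_5=17/18 ∈ [17/20, 1) → index 5

1 1 2 3 3 5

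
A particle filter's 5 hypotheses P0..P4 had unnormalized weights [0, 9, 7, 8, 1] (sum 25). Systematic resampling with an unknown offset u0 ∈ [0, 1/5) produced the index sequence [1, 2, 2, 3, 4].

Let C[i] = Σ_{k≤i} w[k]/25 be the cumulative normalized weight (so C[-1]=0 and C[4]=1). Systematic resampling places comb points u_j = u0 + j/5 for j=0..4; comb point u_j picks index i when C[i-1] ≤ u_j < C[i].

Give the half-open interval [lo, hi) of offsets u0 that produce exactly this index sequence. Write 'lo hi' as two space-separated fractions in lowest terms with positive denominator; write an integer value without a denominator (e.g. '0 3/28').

C = [0, 9/25, 16/25, 24/25, 1]
j=0 picked index 1: u0 ∈ [0, 9/25)
j=1 picked index 2: u0 ∈ [4/25, 11/25)
j=2 picked index 2: u0 ∈ [-1/25, 6/25)
j=3 picked index 3: u0 ∈ [1/25, 9/25)
j=4 picked index 4: u0 ∈ [4/25, 1/5)
intersection: [4/25, 1/5)

4/25 1/5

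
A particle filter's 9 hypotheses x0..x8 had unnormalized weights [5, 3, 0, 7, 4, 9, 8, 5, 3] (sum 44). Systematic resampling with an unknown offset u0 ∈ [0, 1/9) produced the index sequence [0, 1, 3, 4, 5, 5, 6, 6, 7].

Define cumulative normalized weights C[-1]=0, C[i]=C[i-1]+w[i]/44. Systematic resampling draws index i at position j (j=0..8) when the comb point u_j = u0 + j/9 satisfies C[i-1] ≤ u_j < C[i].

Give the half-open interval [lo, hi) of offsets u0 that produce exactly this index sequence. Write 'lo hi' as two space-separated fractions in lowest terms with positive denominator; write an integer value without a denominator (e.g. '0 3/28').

1/132 4/99

C = [5/44, 2/11, 2/11, 15/44, 19/44, 7/11, 9/11, 41/44, 1]
j=0 picked index 0: u0 ∈ [0, 5/44)
j=1 picked index 1: u0 ∈ [1/396, 7/99)
j=2 picked index 3: u0 ∈ [-4/99, 47/396)
j=3 picked index 4: u0 ∈ [1/132, 13/132)
j=4 picked index 5: u0 ∈ [-5/396, 19/99)
j=5 picked index 5: u0 ∈ [-49/396, 8/99)
j=6 picked index 6: u0 ∈ [-1/33, 5/33)
j=7 picked index 6: u0 ∈ [-14/99, 4/99)
j=8 picked index 7: u0 ∈ [-7/99, 17/396)
intersection: [1/132, 4/99)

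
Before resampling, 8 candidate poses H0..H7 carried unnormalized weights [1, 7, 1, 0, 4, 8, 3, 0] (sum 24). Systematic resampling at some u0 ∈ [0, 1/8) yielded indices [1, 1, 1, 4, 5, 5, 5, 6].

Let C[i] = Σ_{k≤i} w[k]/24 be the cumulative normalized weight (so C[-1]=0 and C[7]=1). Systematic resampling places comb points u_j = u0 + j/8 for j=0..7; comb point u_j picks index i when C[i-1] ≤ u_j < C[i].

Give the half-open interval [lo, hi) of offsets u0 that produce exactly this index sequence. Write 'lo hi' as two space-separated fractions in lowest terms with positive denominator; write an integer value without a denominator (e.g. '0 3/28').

C = [1/24, 1/3, 3/8, 3/8, 13/24, 7/8, 1, 1]
j=0 picked index 1: u0 ∈ [1/24, 1/3)
j=1 picked index 1: u0 ∈ [-1/12, 5/24)
j=2 picked index 1: u0 ∈ [-5/24, 1/12)
j=3 picked index 4: u0 ∈ [0, 1/6)
j=4 picked index 5: u0 ∈ [1/24, 3/8)
j=5 picked index 5: u0 ∈ [-1/12, 1/4)
j=6 picked index 5: u0 ∈ [-5/24, 1/8)
j=7 picked index 6: u0 ∈ [0, 1/8)
intersection: [1/24, 1/12)

1/24 1/12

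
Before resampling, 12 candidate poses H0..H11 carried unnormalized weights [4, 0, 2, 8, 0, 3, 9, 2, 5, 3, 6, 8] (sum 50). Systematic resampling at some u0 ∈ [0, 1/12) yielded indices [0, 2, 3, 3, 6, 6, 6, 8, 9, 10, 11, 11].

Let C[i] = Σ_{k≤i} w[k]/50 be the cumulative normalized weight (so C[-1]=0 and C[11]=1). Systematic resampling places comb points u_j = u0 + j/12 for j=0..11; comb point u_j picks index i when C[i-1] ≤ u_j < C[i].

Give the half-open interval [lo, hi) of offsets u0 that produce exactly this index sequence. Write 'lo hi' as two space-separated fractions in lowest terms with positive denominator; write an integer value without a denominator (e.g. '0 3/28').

1/150 1/50

C = [2/25, 2/25, 3/25, 7/25, 7/25, 17/50, 13/25, 14/25, 33/50, 18/25, 21/25, 1]
j=0 picked index 0: u0 ∈ [0, 2/25)
j=1 picked index 2: u0 ∈ [-1/300, 11/300)
j=2 picked index 3: u0 ∈ [-7/150, 17/150)
j=3 picked index 3: u0 ∈ [-13/100, 3/100)
j=4 picked index 6: u0 ∈ [1/150, 14/75)
j=5 picked index 6: u0 ∈ [-23/300, 31/300)
j=6 picked index 6: u0 ∈ [-4/25, 1/50)
j=7 picked index 8: u0 ∈ [-7/300, 23/300)
j=8 picked index 9: u0 ∈ [-1/150, 4/75)
j=9 picked index 10: u0 ∈ [-3/100, 9/100)
j=10 picked index 11: u0 ∈ [1/150, 1/6)
j=11 picked index 11: u0 ∈ [-23/300, 1/12)
intersection: [1/150, 1/50)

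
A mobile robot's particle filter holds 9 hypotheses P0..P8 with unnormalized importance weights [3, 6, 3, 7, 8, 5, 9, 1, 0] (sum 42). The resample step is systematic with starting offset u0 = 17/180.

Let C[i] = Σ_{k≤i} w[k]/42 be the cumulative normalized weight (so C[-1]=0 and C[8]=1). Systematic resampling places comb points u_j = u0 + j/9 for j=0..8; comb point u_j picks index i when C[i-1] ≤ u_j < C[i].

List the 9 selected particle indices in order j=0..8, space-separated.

1 1 3 3 4 5 5 6 7

C = [1/14, 3/14, 2/7, 19/42, 9/14, 16/21, 41/42, 1, 1]
j=0: u_0=17/180 ∈ [1/14, 3/14) → index 1
j=1: u_1=37/180 ∈ [1/14, 3/14) → index 1
j=2: u_2=19/60 ∈ [2/7, 19/42) → index 3
j=3: u_3=77/180 ∈ [2/7, 19/42) → index 3
j=4: u_4=97/180 ∈ [19/42, 9/14) → index 4
j=5: u_5=13/20 ∈ [9/14, 16/21) → index 5
j=6: u_6=137/180 ∈ [9/14, 16/21) → index 5
j=7: u_7=157/180 ∈ [16/21, 41/42) → index 6
j=8: u_8=59/60 ∈ [41/42, 1) → index 7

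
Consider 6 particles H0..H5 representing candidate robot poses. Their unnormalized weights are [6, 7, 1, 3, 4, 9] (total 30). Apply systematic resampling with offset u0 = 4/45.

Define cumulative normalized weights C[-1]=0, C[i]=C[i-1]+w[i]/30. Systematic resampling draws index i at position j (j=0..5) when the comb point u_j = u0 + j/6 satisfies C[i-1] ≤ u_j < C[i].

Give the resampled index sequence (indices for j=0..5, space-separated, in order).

0 1 1 4 5 5

C = [1/5, 13/30, 7/15, 17/30, 7/10, 1]
j=0: u_0=4/45 ∈ [0, 1/5) → index 0
j=1: u_1=23/90 ∈ [1/5, 13/30) → index 1
j=2: u_2=19/45 ∈ [1/5, 13/30) → index 1
j=3: u_3=53/90 ∈ [17/30, 7/10) → index 4
j=4: u_4=34/45 ∈ [7/10, 1) → index 5
j=5: u_5=83/90 ∈ [7/10, 1) → index 5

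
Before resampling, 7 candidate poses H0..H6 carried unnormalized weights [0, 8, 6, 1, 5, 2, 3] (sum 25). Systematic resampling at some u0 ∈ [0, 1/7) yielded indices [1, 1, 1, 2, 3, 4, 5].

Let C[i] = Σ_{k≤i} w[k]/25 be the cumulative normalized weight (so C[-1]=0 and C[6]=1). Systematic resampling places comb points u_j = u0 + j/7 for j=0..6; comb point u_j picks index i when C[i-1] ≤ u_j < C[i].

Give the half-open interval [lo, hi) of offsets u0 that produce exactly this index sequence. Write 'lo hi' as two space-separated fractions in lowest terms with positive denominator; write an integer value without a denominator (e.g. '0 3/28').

0 4/175

C = [0, 8/25, 14/25, 3/5, 4/5, 22/25, 1]
j=0 picked index 1: u0 ∈ [0, 8/25)
j=1 picked index 1: u0 ∈ [-1/7, 31/175)
j=2 picked index 1: u0 ∈ [-2/7, 6/175)
j=3 picked index 2: u0 ∈ [-19/175, 23/175)
j=4 picked index 3: u0 ∈ [-2/175, 1/35)
j=5 picked index 4: u0 ∈ [-4/35, 3/35)
j=6 picked index 5: u0 ∈ [-2/35, 4/175)
intersection: [0, 4/175)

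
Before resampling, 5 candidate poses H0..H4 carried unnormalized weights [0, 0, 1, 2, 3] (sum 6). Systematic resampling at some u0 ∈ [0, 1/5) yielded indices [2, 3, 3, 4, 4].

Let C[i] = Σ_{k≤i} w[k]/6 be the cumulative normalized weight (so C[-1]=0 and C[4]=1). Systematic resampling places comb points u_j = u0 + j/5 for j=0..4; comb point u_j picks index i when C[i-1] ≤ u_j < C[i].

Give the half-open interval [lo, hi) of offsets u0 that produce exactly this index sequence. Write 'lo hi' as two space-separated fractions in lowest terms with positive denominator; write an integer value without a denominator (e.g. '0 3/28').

0 1/10

C = [0, 0, 1/6, 1/2, 1]
j=0 picked index 2: u0 ∈ [0, 1/6)
j=1 picked index 3: u0 ∈ [-1/30, 3/10)
j=2 picked index 3: u0 ∈ [-7/30, 1/10)
j=3 picked index 4: u0 ∈ [-1/10, 2/5)
j=4 picked index 4: u0 ∈ [-3/10, 1/5)
intersection: [0, 1/10)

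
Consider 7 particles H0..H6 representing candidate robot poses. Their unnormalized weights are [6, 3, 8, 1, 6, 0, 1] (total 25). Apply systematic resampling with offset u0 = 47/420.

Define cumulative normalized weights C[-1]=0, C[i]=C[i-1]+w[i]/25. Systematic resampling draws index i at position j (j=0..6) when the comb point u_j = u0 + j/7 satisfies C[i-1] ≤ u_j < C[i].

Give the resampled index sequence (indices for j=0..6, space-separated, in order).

C = [6/25, 9/25, 17/25, 18/25, 24/25, 24/25, 1]
j=0: u_0=47/420 ∈ [0, 6/25) → index 0
j=1: u_1=107/420 ∈ [6/25, 9/25) → index 1
j=2: u_2=167/420 ∈ [9/25, 17/25) → index 2
j=3: u_3=227/420 ∈ [9/25, 17/25) → index 2
j=4: u_4=41/60 ∈ [17/25, 18/25) → index 3
j=5: u_5=347/420 ∈ [18/25, 24/25) → index 4
j=6: u_6=407/420 ∈ [24/25, 1) → index 6

0 1 2 2 3 4 6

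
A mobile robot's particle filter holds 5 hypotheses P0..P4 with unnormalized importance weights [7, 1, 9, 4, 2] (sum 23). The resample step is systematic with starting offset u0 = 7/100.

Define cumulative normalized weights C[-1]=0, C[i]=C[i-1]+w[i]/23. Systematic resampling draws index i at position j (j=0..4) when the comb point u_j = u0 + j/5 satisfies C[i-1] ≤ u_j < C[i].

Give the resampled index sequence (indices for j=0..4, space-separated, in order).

0 0 2 2 3

C = [7/23, 8/23, 17/23, 21/23, 1]
j=0: u_0=7/100 ∈ [0, 7/23) → index 0
j=1: u_1=27/100 ∈ [0, 7/23) → index 0
j=2: u_2=47/100 ∈ [8/23, 17/23) → index 2
j=3: u_3=67/100 ∈ [8/23, 17/23) → index 2
j=4: u_4=87/100 ∈ [17/23, 21/23) → index 3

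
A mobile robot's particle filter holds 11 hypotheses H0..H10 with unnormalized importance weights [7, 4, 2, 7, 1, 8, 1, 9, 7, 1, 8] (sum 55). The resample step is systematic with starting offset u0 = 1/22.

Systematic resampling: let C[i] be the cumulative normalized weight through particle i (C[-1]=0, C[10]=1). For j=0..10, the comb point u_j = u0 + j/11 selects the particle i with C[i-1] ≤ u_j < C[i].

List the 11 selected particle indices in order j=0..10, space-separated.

C = [7/55, 1/5, 13/55, 4/11, 21/55, 29/55, 6/11, 39/55, 46/55, 47/55, 1]
j=0: u_0=1/22 ∈ [0, 7/55) → index 0
j=1: u_1=3/22 ∈ [7/55, 1/5) → index 1
j=2: u_2=5/22 ∈ [1/5, 13/55) → index 2
j=3: u_3=7/22 ∈ [13/55, 4/11) → index 3
j=4: u_4=9/22 ∈ [21/55, 29/55) → index 5
j=5: u_5=1/2 ∈ [21/55, 29/55) → index 5
j=6: u_6=13/22 ∈ [6/11, 39/55) → index 7
j=7: u_7=15/22 ∈ [6/11, 39/55) → index 7
j=8: u_8=17/22 ∈ [39/55, 46/55) → index 8
j=9: u_9=19/22 ∈ [47/55, 1) → index 10
j=10: u_10=21/22 ∈ [47/55, 1) → index 10

0 1 2 3 5 5 7 7 8 10 10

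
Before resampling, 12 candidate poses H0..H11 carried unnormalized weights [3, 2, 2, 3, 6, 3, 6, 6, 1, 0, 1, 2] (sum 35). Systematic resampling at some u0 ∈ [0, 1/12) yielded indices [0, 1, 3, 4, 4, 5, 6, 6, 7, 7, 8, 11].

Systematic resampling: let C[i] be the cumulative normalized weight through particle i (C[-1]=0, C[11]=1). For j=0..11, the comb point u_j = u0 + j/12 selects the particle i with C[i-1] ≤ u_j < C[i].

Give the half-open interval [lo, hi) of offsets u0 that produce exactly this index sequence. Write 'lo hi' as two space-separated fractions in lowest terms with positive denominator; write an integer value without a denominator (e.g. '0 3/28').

C = [3/35, 1/7, 1/5, 2/7, 16/35, 19/35, 5/7, 31/35, 32/35, 32/35, 33/35, 1]
j=0 picked index 0: u0 ∈ [0, 3/35)
j=1 picked index 1: u0 ∈ [1/420, 5/84)
j=2 picked index 3: u0 ∈ [1/30, 5/42)
j=3 picked index 4: u0 ∈ [1/28, 29/140)
j=4 picked index 4: u0 ∈ [-1/21, 13/105)
j=5 picked index 5: u0 ∈ [17/420, 53/420)
j=6 picked index 6: u0 ∈ [3/70, 3/14)
j=7 picked index 6: u0 ∈ [-17/420, 11/84)
j=8 picked index 7: u0 ∈ [1/21, 23/105)
j=9 picked index 7: u0 ∈ [-1/28, 19/140)
j=10 picked index 8: u0 ∈ [11/210, 17/210)
j=11 picked index 11: u0 ∈ [11/420, 1/12)
intersection: [11/210, 5/84)

11/210 5/84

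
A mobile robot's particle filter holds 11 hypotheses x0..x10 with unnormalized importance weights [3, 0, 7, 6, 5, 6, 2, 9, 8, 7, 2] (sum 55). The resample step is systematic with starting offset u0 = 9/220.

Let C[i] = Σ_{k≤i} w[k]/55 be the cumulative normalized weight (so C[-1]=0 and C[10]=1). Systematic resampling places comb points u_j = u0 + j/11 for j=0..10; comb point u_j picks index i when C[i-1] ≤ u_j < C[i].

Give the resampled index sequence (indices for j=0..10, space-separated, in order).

C = [3/55, 3/55, 2/11, 16/55, 21/55, 27/55, 29/55, 38/55, 46/55, 53/55, 1]
j=0: u_0=9/220 ∈ [0, 3/55) → index 0
j=1: u_1=29/220 ∈ [3/55, 2/11) → index 2
j=2: u_2=49/220 ∈ [2/11, 16/55) → index 3
j=3: u_3=69/220 ∈ [16/55, 21/55) → index 4
j=4: u_4=89/220 ∈ [21/55, 27/55) → index 5
j=5: u_5=109/220 ∈ [27/55, 29/55) → index 6
j=6: u_6=129/220 ∈ [29/55, 38/55) → index 7
j=7: u_7=149/220 ∈ [29/55, 38/55) → index 7
j=8: u_8=169/220 ∈ [38/55, 46/55) → index 8
j=9: u_9=189/220 ∈ [46/55, 53/55) → index 9
j=10: u_10=19/20 ∈ [46/55, 53/55) → index 9

0 2 3 4 5 6 7 7 8 9 9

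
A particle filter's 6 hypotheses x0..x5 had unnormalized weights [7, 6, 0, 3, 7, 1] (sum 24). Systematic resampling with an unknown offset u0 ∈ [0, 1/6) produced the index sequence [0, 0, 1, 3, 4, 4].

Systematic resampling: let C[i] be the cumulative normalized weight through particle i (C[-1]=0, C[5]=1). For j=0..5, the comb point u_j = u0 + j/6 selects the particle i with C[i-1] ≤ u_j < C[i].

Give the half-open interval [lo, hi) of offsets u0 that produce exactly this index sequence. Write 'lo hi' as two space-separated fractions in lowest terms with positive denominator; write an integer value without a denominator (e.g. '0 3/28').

C = [7/24, 13/24, 13/24, 2/3, 23/24, 1]
j=0 picked index 0: u0 ∈ [0, 7/24)
j=1 picked index 0: u0 ∈ [-1/6, 1/8)
j=2 picked index 1: u0 ∈ [-1/24, 5/24)
j=3 picked index 3: u0 ∈ [1/24, 1/6)
j=4 picked index 4: u0 ∈ [0, 7/24)
j=5 picked index 4: u0 ∈ [-1/6, 1/8)
intersection: [1/24, 1/8)

1/24 1/8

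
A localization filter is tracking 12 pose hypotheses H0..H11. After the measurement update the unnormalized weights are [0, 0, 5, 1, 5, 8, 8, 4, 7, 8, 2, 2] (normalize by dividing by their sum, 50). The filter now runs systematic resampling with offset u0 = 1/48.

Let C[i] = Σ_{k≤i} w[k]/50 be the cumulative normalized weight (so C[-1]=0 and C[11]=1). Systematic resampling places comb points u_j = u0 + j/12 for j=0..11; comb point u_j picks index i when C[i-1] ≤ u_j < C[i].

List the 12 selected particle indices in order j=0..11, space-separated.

C = [0, 0, 1/10, 3/25, 11/50, 19/50, 27/50, 31/50, 19/25, 23/25, 24/25, 1]
j=0: u_0=1/48 ∈ [0, 1/10) → index 2
j=1: u_1=5/48 ∈ [1/10, 3/25) → index 3
j=2: u_2=3/16 ∈ [3/25, 11/50) → index 4
j=3: u_3=13/48 ∈ [11/50, 19/50) → index 5
j=4: u_4=17/48 ∈ [11/50, 19/50) → index 5
j=5: u_5=7/16 ∈ [19/50, 27/50) → index 6
j=6: u_6=25/48 ∈ [19/50, 27/50) → index 6
j=7: u_7=29/48 ∈ [27/50, 31/50) → index 7
j=8: u_8=11/16 ∈ [31/50, 19/25) → index 8
j=9: u_9=37/48 ∈ [19/25, 23/25) → index 9
j=10: u_10=41/48 ∈ [19/25, 23/25) → index 9
j=11: u_11=15/16 ∈ [23/25, 24/25) → index 10

2 3 4 5 5 6 6 7 8 9 9 10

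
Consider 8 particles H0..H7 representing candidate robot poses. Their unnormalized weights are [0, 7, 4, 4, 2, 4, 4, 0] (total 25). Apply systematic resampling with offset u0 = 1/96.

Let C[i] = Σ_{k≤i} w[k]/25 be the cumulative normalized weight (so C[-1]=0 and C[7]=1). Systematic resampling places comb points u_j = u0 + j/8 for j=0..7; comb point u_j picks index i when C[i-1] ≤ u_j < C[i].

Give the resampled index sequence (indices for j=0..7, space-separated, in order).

1 1 1 2 3 4 5 6

C = [0, 7/25, 11/25, 3/5, 17/25, 21/25, 1, 1]
j=0: u_0=1/96 ∈ [0, 7/25) → index 1
j=1: u_1=13/96 ∈ [0, 7/25) → index 1
j=2: u_2=25/96 ∈ [0, 7/25) → index 1
j=3: u_3=37/96 ∈ [7/25, 11/25) → index 2
j=4: u_4=49/96 ∈ [11/25, 3/5) → index 3
j=5: u_5=61/96 ∈ [3/5, 17/25) → index 4
j=6: u_6=73/96 ∈ [17/25, 21/25) → index 5
j=7: u_7=85/96 ∈ [21/25, 1) → index 6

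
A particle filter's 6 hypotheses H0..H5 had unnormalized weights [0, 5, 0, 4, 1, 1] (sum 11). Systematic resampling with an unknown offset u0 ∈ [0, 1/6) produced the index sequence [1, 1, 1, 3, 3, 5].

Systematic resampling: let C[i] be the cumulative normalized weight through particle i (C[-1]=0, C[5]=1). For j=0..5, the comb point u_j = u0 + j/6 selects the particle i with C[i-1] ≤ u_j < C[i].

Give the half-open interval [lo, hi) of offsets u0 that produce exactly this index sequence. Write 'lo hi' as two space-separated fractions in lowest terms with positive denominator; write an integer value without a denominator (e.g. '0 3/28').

C = [0, 5/11, 5/11, 9/11, 10/11, 1]
j=0 picked index 1: u0 ∈ [0, 5/11)
j=1 picked index 1: u0 ∈ [-1/6, 19/66)
j=2 picked index 1: u0 ∈ [-1/3, 4/33)
j=3 picked index 3: u0 ∈ [-1/22, 7/22)
j=4 picked index 3: u0 ∈ [-7/33, 5/33)
j=5 picked index 5: u0 ∈ [5/66, 1/6)
intersection: [5/66, 4/33)

5/66 4/33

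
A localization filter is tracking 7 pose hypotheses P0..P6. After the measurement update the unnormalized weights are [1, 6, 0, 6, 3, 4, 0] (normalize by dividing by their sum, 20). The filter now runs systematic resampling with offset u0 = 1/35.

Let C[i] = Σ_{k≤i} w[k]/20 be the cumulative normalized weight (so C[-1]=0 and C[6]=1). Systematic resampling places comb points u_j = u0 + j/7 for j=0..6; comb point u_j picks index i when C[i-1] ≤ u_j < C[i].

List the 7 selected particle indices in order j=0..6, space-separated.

0 1 1 3 3 4 5

C = [1/20, 7/20, 7/20, 13/20, 4/5, 1, 1]
j=0: u_0=1/35 ∈ [0, 1/20) → index 0
j=1: u_1=6/35 ∈ [1/20, 7/20) → index 1
j=2: u_2=11/35 ∈ [1/20, 7/20) → index 1
j=3: u_3=16/35 ∈ [7/20, 13/20) → index 3
j=4: u_4=3/5 ∈ [7/20, 13/20) → index 3
j=5: u_5=26/35 ∈ [13/20, 4/5) → index 4
j=6: u_6=31/35 ∈ [4/5, 1) → index 5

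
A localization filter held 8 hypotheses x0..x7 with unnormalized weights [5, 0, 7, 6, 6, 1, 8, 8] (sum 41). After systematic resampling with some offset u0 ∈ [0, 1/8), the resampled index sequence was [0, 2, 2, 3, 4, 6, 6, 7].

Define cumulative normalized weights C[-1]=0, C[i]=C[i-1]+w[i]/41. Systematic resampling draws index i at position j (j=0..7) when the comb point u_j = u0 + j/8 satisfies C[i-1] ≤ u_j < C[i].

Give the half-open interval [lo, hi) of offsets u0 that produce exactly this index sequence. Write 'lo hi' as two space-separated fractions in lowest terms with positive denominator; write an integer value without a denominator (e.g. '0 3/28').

0 7/164

C = [5/41, 5/41, 12/41, 18/41, 24/41, 25/41, 33/41, 1]
j=0 picked index 0: u0 ∈ [0, 5/41)
j=1 picked index 2: u0 ∈ [-1/328, 55/328)
j=2 picked index 2: u0 ∈ [-21/164, 7/164)
j=3 picked index 3: u0 ∈ [-27/328, 21/328)
j=4 picked index 4: u0 ∈ [-5/82, 7/82)
j=5 picked index 6: u0 ∈ [-5/328, 59/328)
j=6 picked index 6: u0 ∈ [-23/164, 9/164)
j=7 picked index 7: u0 ∈ [-23/328, 1/8)
intersection: [0, 7/164)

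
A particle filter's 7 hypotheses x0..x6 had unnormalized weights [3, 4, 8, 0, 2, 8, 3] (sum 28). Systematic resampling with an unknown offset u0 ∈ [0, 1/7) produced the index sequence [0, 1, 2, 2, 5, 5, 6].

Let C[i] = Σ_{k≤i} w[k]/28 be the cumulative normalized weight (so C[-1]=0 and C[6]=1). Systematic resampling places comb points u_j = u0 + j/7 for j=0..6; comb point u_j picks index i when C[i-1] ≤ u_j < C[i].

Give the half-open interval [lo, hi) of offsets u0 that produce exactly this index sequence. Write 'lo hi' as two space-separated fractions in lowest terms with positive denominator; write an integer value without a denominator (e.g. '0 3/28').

C = [3/28, 1/4, 15/28, 15/28, 17/28, 25/28, 1]
j=0 picked index 0: u0 ∈ [0, 3/28)
j=1 picked index 1: u0 ∈ [-1/28, 3/28)
j=2 picked index 2: u0 ∈ [-1/28, 1/4)
j=3 picked index 2: u0 ∈ [-5/28, 3/28)
j=4 picked index 5: u0 ∈ [1/28, 9/28)
j=5 picked index 5: u0 ∈ [-3/28, 5/28)
j=6 picked index 6: u0 ∈ [1/28, 1/7)
intersection: [1/28, 3/28)

1/28 3/28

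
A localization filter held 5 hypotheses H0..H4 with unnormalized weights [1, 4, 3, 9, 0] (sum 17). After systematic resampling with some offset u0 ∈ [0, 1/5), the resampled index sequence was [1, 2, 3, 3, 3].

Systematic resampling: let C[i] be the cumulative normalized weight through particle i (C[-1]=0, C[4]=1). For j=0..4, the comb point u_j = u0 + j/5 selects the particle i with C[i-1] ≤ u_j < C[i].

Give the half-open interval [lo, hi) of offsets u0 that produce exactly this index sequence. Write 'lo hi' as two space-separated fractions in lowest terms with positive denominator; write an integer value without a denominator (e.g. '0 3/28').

C = [1/17, 5/17, 8/17, 1, 1]
j=0 picked index 1: u0 ∈ [1/17, 5/17)
j=1 picked index 2: u0 ∈ [8/85, 23/85)
j=2 picked index 3: u0 ∈ [6/85, 3/5)
j=3 picked index 3: u0 ∈ [-11/85, 2/5)
j=4 picked index 3: u0 ∈ [-28/85, 1/5)
intersection: [8/85, 1/5)

8/85 1/5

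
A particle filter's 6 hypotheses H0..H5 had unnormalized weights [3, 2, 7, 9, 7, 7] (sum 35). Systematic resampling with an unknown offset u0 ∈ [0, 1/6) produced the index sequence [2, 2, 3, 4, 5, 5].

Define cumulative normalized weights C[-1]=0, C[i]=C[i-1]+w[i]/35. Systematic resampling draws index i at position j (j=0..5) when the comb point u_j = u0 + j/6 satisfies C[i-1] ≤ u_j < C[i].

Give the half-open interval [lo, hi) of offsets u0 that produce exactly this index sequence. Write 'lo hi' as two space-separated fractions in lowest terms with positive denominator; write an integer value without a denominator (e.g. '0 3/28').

1/7 1/6

C = [3/35, 1/7, 12/35, 3/5, 4/5, 1]
j=0 picked index 2: u0 ∈ [1/7, 12/35)
j=1 picked index 2: u0 ∈ [-1/42, 37/210)
j=2 picked index 3: u0 ∈ [1/105, 4/15)
j=3 picked index 4: u0 ∈ [1/10, 3/10)
j=4 picked index 5: u0 ∈ [2/15, 1/3)
j=5 picked index 5: u0 ∈ [-1/30, 1/6)
intersection: [1/7, 1/6)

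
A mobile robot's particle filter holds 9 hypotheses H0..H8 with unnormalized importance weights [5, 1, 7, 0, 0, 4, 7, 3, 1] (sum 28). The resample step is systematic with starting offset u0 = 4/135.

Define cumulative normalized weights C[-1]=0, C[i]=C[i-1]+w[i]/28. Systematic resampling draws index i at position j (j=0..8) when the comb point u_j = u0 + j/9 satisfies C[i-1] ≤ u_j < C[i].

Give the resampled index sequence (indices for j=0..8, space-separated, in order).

0 0 2 2 5 5 6 6 7

C = [5/28, 3/14, 13/28, 13/28, 13/28, 17/28, 6/7, 27/28, 1]
j=0: u_0=4/135 ∈ [0, 5/28) → index 0
j=1: u_1=19/135 ∈ [0, 5/28) → index 0
j=2: u_2=34/135 ∈ [3/14, 13/28) → index 2
j=3: u_3=49/135 ∈ [3/14, 13/28) → index 2
j=4: u_4=64/135 ∈ [13/28, 17/28) → index 5
j=5: u_5=79/135 ∈ [13/28, 17/28) → index 5
j=6: u_6=94/135 ∈ [17/28, 6/7) → index 6
j=7: u_7=109/135 ∈ [17/28, 6/7) → index 6
j=8: u_8=124/135 ∈ [6/7, 27/28) → index 7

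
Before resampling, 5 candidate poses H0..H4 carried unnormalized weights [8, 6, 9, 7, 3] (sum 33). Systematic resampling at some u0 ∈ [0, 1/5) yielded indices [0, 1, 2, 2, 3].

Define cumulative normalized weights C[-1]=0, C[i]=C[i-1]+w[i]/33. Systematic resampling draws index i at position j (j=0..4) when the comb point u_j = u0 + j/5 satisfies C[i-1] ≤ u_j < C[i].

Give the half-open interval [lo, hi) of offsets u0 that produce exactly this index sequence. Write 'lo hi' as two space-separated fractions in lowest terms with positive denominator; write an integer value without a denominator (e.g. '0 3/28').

C = [8/33, 14/33, 23/33, 10/11, 1]
j=0 picked index 0: u0 ∈ [0, 8/33)
j=1 picked index 1: u0 ∈ [7/165, 37/165)
j=2 picked index 2: u0 ∈ [4/165, 49/165)
j=3 picked index 2: u0 ∈ [-29/165, 16/165)
j=4 picked index 3: u0 ∈ [-17/165, 6/55)
intersection: [7/165, 16/165)

7/165 16/165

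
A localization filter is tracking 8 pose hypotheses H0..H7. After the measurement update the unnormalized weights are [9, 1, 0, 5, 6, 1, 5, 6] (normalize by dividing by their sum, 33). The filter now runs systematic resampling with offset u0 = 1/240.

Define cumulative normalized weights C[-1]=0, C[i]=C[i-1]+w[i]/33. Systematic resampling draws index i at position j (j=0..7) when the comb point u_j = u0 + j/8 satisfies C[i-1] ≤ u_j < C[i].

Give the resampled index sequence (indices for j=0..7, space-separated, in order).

0 0 0 3 4 4 6 7

C = [3/11, 10/33, 10/33, 5/11, 7/11, 2/3, 9/11, 1]
j=0: u_0=1/240 ∈ [0, 3/11) → index 0
j=1: u_1=31/240 ∈ [0, 3/11) → index 0
j=2: u_2=61/240 ∈ [0, 3/11) → index 0
j=3: u_3=91/240 ∈ [10/33, 5/11) → index 3
j=4: u_4=121/240 ∈ [5/11, 7/11) → index 4
j=5: u_5=151/240 ∈ [5/11, 7/11) → index 4
j=6: u_6=181/240 ∈ [2/3, 9/11) → index 6
j=7: u_7=211/240 ∈ [9/11, 1) → index 7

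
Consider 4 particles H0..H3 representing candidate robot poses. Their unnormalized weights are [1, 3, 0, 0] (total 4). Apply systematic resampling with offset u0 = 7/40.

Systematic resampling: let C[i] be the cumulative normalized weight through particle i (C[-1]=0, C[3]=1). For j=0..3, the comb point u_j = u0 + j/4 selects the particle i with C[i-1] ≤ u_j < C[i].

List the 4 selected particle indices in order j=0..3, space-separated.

C = [1/4, 1, 1, 1]
j=0: u_0=7/40 ∈ [0, 1/4) → index 0
j=1: u_1=17/40 ∈ [1/4, 1) → index 1
j=2: u_2=27/40 ∈ [1/4, 1) → index 1
j=3: u_3=37/40 ∈ [1/4, 1) → index 1

0 1 1 1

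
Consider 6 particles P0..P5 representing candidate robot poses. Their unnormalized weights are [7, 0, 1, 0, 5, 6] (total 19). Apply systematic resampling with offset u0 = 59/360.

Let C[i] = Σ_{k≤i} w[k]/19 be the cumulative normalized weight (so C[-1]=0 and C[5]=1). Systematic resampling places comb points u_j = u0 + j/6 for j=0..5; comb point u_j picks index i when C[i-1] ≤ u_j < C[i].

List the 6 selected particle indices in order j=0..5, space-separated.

0 0 4 4 5 5

C = [7/19, 7/19, 8/19, 8/19, 13/19, 1]
j=0: u_0=59/360 ∈ [0, 7/19) → index 0
j=1: u_1=119/360 ∈ [0, 7/19) → index 0
j=2: u_2=179/360 ∈ [8/19, 13/19) → index 4
j=3: u_3=239/360 ∈ [8/19, 13/19) → index 4
j=4: u_4=299/360 ∈ [13/19, 1) → index 5
j=5: u_5=359/360 ∈ [13/19, 1) → index 5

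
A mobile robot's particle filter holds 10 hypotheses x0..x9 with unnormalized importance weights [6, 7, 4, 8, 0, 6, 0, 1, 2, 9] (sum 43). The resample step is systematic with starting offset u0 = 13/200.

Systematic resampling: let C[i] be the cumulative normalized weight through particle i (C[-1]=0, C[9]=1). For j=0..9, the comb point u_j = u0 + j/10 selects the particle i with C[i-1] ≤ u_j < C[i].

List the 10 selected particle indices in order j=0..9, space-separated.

C = [6/43, 13/43, 17/43, 25/43, 25/43, 31/43, 31/43, 32/43, 34/43, 1]
j=0: u_0=13/200 ∈ [0, 6/43) → index 0
j=1: u_1=33/200 ∈ [6/43, 13/43) → index 1
j=2: u_2=53/200 ∈ [6/43, 13/43) → index 1
j=3: u_3=73/200 ∈ [13/43, 17/43) → index 2
j=4: u_4=93/200 ∈ [17/43, 25/43) → index 3
j=5: u_5=113/200 ∈ [17/43, 25/43) → index 3
j=6: u_6=133/200 ∈ [25/43, 31/43) → index 5
j=7: u_7=153/200 ∈ [32/43, 34/43) → index 8
j=8: u_8=173/200 ∈ [34/43, 1) → index 9
j=9: u_9=193/200 ∈ [34/43, 1) → index 9

0 1 1 2 3 3 5 8 9 9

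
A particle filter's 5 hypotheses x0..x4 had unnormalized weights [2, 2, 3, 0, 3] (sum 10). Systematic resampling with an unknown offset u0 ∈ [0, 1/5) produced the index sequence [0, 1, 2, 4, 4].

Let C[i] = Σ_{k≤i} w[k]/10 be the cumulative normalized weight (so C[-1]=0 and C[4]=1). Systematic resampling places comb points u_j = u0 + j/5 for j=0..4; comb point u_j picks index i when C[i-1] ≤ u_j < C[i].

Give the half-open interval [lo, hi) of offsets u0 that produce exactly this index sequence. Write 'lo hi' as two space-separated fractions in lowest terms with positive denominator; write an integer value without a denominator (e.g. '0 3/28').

1/10 1/5

C = [1/5, 2/5, 7/10, 7/10, 1]
j=0 picked index 0: u0 ∈ [0, 1/5)
j=1 picked index 1: u0 ∈ [0, 1/5)
j=2 picked index 2: u0 ∈ [0, 3/10)
j=3 picked index 4: u0 ∈ [1/10, 2/5)
j=4 picked index 4: u0 ∈ [-1/10, 1/5)
intersection: [1/10, 1/5)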